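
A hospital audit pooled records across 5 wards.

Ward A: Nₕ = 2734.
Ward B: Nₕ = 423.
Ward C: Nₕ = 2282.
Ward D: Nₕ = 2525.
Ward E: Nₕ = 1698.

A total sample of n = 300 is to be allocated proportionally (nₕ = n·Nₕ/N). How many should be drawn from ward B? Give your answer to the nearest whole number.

13

N = 2734 + 423 + 2282 + 2525 + 1698 = 9662.
n_B = 300·423/9662 = 13.134... → 13.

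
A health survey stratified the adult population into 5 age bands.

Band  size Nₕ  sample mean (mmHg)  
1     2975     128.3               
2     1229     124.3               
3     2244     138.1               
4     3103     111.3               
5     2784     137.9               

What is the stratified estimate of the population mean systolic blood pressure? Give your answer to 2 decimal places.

N = 12335; weights Wₕ = Nₕ/N = (0.2412, 0.0996, 0.1819, 0.2516, 0.2257).
x̄_st = Σ Wₕ·x̄ₕ = 0.2412·128.3 + 0.0996·124.3 + 0.1819·138.1 + 0.2516·111.3 + 0.2257·137.9 ≈ 127.5745...
→ 127.57.

127.57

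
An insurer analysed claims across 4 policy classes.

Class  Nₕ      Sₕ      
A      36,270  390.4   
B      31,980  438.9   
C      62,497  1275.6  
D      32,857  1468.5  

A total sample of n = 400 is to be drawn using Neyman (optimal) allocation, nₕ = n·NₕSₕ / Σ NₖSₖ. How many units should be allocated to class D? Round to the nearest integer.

124

Σ NₕSₕ = 36270·390.4 + 31980·438.9 + 62497·1275.6 + 32857·1468.5 = 156167507.7.
Share for D: 48250504.5/156167507.7 = 0.30897.
n_D = 400 × 0.30897 = 123.587... → 124.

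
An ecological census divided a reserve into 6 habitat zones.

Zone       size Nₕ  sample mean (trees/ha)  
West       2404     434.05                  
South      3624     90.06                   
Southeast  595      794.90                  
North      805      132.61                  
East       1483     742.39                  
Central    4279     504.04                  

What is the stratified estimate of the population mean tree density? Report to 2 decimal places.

x̄_st = (Σ Nₕx̄ₕ) / (Σ Nₕ) = (2404·434.05 + 3624·90.06 + 595·794.90 + 805·132.61 + 1483·742.39 + 4279·504.04) / 13190
= 5207301.72 / 13190 = 394.7916... → 394.79.

394.79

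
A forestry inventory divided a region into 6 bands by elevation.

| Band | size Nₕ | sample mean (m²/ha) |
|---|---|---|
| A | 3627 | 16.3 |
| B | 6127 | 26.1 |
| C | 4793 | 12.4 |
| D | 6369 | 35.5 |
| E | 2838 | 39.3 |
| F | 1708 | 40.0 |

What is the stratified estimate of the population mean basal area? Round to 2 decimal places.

x̄_st = (Σ Nₕx̄ₕ) / (Σ Nₕ) = (3627·16.3 + 6127·26.1 + 4793·12.4 + 6369·35.5 + 2838·39.3 + 1708·40.0) / 25462
= 684420.9 / 25462 = 26.8801... → 26.88.

26.88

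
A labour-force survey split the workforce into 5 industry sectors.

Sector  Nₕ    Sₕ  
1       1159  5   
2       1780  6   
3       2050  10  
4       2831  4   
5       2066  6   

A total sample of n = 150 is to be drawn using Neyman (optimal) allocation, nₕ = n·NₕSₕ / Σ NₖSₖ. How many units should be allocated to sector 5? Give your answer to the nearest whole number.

Σ NₕSₕ = 1159·5 + 1780·6 + 2050·10 + 2831·4 + 2066·6 = 60695.
Share for 5: 12396/60695 = 0.20423.
n_5 = 150 × 0.20423 = 30.635... → 31.

31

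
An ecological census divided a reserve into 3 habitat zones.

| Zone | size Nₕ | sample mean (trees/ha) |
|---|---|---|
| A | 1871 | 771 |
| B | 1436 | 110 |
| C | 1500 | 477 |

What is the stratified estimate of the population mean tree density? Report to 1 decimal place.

N = 4807; weights Wₕ = Nₕ/N = (0.3892, 0.2987, 0.3120).
x̄_st = Σ Wₕ·x̄ₕ = 0.3892·771 + 0.2987·110 + 0.3120·477 ≈ 481.798...
→ 481.8.

481.8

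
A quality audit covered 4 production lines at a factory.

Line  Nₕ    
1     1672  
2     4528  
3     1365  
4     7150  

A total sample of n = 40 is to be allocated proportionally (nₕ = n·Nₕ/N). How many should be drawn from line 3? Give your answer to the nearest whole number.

N = 1672 + 4528 + 1365 + 7150 = 14715.
n_3 = 40·1365/14715 = 3.710... → 4.

4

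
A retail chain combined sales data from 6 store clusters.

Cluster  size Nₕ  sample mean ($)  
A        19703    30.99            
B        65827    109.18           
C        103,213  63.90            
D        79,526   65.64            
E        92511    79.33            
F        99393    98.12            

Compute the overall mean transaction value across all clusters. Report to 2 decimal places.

79.76

N = 460173; weights Wₕ = Nₕ/N = (0.0428, 0.1430, 0.2243, 0.1728, 0.2010, 0.2160).
x̄_st = Σ Wₕ·x̄ₕ = 0.0428·30.99 + 0.1430·109.18 + 0.2243·63.90 + 0.1728·65.64 + 0.2010·79.33 + 0.2160·98.12 ≈ 79.7620...
→ 79.76.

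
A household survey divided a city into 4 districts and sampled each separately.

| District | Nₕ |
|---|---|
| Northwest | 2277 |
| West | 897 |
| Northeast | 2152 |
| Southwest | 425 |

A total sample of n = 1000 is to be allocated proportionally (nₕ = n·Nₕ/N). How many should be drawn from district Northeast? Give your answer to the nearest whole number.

374

N = 2277 + 897 + 2152 + 425 = 5751.
n_Northeast = 1000·2152/5751 = 374.196... → 374.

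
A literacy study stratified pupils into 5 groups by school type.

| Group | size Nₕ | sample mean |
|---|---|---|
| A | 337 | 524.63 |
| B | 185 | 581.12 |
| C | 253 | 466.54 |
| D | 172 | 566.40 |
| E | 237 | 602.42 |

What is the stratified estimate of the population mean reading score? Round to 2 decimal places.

542.68

N = 337 + 185 + 253 + 172 + 237 = 1184.
The stratified mean weights each stratum mean by its population share Nₕ/N.
Σ Nₕx̄ₕ = 337·524.63 + 185·581.12 + 253·466.54 + 172·566.40 + 237·602.42 = 176800.31 + 107507.2 + 118034.62 + 97420.8 + 142773.54 = 642536.47.
Divide by N: 642536.47 / 1184 = 542.6828... → 542.68.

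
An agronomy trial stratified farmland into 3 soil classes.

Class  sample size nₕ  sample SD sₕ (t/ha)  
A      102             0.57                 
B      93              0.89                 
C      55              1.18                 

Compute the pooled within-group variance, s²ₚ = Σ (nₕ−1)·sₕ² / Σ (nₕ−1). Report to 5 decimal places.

A: (102−1)·0.57² = 101·0.3249 = 32.8149
B: (93−1)·0.89² = 92·0.7921 = 72.8732
C: (55−1)·1.18² = 54·1.3924 = 75.1896
Numerator = 180.8777; denominator = Σ(nₕ−1) = 247.
s²ₚ = 180.8777/247 = 0.7322984... → 0.73230.

0.73230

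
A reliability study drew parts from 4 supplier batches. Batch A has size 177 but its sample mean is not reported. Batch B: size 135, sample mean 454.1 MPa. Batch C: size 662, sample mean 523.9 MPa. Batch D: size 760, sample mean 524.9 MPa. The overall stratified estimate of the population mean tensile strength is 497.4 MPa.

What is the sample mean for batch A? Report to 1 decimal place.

313.2

N = 177 + 135 + 662 + 760 = 1734.
Overall total = μ·N = 497.4·1734 = 862491.6.
Subtract the known strata: 135·454.1 + 662·523.9 + 760·524.9 = 807049.3.
Remaining total for batch A: 862491.6 − 807049.3 = 55442.3.
Divide by its size: 55442.3 / 177 = 313.233... → 313.2.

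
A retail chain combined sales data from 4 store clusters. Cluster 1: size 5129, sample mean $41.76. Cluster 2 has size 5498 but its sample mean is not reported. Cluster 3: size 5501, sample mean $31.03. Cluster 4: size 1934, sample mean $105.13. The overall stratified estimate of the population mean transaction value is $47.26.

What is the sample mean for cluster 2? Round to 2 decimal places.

N = 5129 + 5498 + 5501 + 1934 = 18062.
Overall total = μ·N = 47.26·18062 = 853610.12.
Subtract the known strata: 5129·41.76 + 5501·31.03 + 1934·105.13 = 588204.49.
Remaining total for cluster 2: 853610.12 − 588204.49 = 265405.63.
Divide by its size: 265405.63 / 5498 = 48.2731... → 48.27.

48.27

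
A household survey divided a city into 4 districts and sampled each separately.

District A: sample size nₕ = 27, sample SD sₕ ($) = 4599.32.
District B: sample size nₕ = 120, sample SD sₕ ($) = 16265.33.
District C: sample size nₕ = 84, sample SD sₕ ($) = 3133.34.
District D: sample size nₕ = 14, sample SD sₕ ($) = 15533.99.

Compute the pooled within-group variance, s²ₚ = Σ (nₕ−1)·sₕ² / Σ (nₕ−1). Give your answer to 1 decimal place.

149313666.4

Degrees of freedom: 26 + 119 + 83 + 13 = 241.
Σ(nₕ−1)sₕ² = 26·21153744.4624 + 119·264560960.0089 + 83·9817819.5556 + 13·241304845.3201 = 35984593609.3576.
s²ₚ = 35984593609.3576 / 241 = 149313666.429... → 149313666.4.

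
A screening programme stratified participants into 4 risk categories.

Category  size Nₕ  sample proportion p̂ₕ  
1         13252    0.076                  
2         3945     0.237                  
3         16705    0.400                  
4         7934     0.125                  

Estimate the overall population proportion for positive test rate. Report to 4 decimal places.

Wₕ = Nₕ/N with N = 41836: 0.3168, 0.0943, 0.3993, 0.1896.
p̂_st = 0.3168·0.076 + 0.0943·0.237 + 0.3993·0.400 + 0.1896·0.125 ≈ 0.229847... → 0.2298.

0.2298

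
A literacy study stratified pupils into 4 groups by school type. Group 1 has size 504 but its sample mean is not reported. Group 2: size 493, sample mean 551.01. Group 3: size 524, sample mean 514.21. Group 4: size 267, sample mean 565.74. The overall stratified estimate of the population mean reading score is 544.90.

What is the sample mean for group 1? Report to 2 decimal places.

559.79

N = 504 + 493 + 524 + 267 = 1788.
Overall total = μ·N = 544.90·1788 = 974281.2.
Subtract the known strata: 493·551.01 + 524·514.21 + 267·565.74 = 692146.55.
Remaining total for group 1: 974281.2 − 692146.55 = 282134.65.
Divide by its size: 282134.65 / 504 = 559.7910... → 559.79.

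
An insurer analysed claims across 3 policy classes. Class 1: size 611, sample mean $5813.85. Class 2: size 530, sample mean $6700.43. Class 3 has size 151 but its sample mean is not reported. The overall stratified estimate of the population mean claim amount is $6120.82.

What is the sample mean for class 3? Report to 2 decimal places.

Σ Nₕx̄ₕ = N·μ, so 151·x̄_3 = 1292·6120.82 − (611·5813.85 + 530·6700.43).
= 7908099.44 − 7103490.25 = 804609.19.
x̄_3 = 804609.19 / 151 = 5328.5377... → 5328.54.

5328.54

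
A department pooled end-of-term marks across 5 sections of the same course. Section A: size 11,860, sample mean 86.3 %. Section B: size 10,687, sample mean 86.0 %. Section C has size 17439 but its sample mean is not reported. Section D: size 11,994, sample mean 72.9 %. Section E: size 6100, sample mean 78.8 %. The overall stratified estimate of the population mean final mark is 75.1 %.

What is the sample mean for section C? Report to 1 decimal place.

61.0

N = 11860 + 10687 + 17439 + 11994 + 6100 = 58080.
Overall total = μ·N = 75.1·58080 = 4361808.
Subtract the known strata: 11860·86.3 + 10687·86.0 + 11994·72.9 + 6100·78.8 = 3297642.6.
Remaining total for section C: 4361808 − 3297642.6 = 1064165.4.
Divide by its size: 1064165.4 / 17439 = 61.022... → 61.0.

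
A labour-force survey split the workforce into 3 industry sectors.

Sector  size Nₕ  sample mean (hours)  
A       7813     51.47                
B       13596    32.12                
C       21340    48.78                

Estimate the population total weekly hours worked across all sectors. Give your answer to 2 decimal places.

A: 7813·51.47 = 402135.11
B: 13596·32.12 = 436703.52
C: 21340·48.78 = 1040965.2
τ̂ = Σ Nₕx̄ₕ = 1879803.83.

1879803.83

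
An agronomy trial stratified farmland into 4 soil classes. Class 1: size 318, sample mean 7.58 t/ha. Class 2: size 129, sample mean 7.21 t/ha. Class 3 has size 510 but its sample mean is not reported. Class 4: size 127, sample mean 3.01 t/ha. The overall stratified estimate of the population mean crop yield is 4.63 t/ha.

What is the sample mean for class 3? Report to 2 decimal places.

N = 318 + 129 + 510 + 127 = 1084.
Overall total = μ·N = 4.63·1084 = 5018.92.
Subtract the known strata: 318·7.58 + 129·7.21 + 127·3.01 = 3722.8.
Remaining total for class 3: 5018.92 − 3722.8 = 1296.12.
Divide by its size: 1296.12 / 510 = 2.5414... → 2.54.

2.54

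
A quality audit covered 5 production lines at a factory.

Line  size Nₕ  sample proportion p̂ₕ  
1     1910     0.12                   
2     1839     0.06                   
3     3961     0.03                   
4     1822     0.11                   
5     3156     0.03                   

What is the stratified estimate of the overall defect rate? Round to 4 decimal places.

Wₕ = Nₕ/N with N = 12688: 0.1505, 0.1449, 0.3122, 0.1436, 0.2487.
p̂_st = 0.1505·0.12 + 0.1449·0.06 + 0.3122·0.03 + 0.1436·0.11 + 0.2487·0.03 ≈ 0.059384... → 0.0594.

0.0594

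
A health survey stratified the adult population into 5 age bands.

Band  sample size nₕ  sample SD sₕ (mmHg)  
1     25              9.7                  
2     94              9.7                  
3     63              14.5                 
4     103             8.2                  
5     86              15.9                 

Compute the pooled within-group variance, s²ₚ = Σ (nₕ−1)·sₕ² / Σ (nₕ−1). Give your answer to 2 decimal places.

1: (25−1)·9.7² = 24·94.09 = 2258.16
2: (94−1)·9.7² = 93·94.09 = 8750.37
3: (63−1)·14.5² = 62·210.25 = 13035.5
4: (103−1)·8.2² = 102·67.24 = 6858.48
5: (86−1)·15.9² = 85·252.81 = 21488.85
Numerator = 52391.36; denominator = Σ(nₕ−1) = 366.
s²ₚ = 52391.36/366 = 143.1458... → 143.15.

143.15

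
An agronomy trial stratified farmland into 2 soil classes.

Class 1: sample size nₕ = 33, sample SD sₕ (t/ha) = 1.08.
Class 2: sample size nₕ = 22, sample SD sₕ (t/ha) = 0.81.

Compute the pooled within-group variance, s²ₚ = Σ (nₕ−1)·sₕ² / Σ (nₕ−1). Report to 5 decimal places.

1: (33−1)·1.08² = 32·1.1664 = 37.3248
2: (22−1)·0.81² = 21·0.6561 = 13.7781
Numerator = 51.1029; denominator = Σ(nₕ−1) = 53.
s²ₚ = 51.1029/53 = 0.9642057... → 0.96421.

0.96421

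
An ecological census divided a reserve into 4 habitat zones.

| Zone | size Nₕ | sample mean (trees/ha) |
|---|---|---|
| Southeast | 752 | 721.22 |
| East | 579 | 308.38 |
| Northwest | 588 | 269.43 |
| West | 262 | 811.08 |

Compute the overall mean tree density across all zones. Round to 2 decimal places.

500.61

x̄_st = (Σ Nₕx̄ₕ) / (Σ Nₕ) = (752·721.22 + 579·308.38 + 588·269.43 + 262·811.08) / 2181
= 1091837.26 / 2181 = 500.6131... → 500.61.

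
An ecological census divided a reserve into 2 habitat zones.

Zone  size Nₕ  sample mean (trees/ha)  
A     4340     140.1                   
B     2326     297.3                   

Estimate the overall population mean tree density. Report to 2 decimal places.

x̄_st = (Σ Nₕx̄ₕ) / (Σ Nₕ) = (4340·140.1 + 2326·297.3) / 6666
= 1299553.8 / 6666 = 194.9526... → 194.95.

194.95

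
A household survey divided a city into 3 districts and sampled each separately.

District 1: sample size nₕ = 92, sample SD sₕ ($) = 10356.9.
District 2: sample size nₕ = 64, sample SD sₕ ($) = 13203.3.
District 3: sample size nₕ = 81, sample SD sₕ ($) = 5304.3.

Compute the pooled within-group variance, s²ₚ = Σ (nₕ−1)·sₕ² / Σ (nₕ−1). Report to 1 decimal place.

1: (92−1)·10356.9² = 91·107265377.61 = 9761149362.51
2: (64−1)·13203.3² = 63·174327130.89 = 10982609246.07
3: (81−1)·5304.3² = 80·28135598.49 = 2250847879.2
Numerator = 22994606487.78; denominator = Σ(nₕ−1) = 234.
s²ₚ = 22994606487.78/234 = 98267549.093... → 98267549.1.

98267549.1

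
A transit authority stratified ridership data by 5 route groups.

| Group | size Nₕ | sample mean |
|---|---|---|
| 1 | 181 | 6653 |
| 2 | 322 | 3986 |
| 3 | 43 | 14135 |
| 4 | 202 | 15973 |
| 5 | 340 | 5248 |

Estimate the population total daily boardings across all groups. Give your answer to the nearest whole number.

Population total = Σ Nₕ·x̄ₕ (each stratum's size times its mean).
181·6653 + 322·3986 + 43·14135 + 202·15973 + 340·5248 = 1204193 + 1283492 + 607805 + 3226546 + 1784320 = 8106356.

8106356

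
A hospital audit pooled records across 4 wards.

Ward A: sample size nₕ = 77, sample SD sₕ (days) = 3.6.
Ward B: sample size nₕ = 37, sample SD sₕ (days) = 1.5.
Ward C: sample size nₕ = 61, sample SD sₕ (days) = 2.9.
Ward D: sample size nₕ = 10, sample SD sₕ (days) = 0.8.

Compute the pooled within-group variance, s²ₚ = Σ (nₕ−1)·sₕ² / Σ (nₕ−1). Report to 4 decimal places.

8.7090

A: (77−1)·3.6² = 76·12.96 = 984.96
B: (37−1)·1.5² = 36·2.25 = 81
C: (61−1)·2.9² = 60·8.41 = 504.6
D: (10−1)·0.8² = 9·0.64 = 5.76
Numerator = 1576.32; denominator = Σ(nₕ−1) = 181.
s²ₚ = 1576.32/181 = 8.708950... → 8.7090.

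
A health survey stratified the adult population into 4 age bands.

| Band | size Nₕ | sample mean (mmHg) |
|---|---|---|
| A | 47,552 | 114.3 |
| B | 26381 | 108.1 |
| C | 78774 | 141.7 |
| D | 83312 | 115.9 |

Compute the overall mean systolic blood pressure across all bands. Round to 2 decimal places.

123.32

N = 47552 + 26381 + 78774 + 83312 = 236019.
The stratified mean weights each stratum mean by its population share Nₕ/N.
Σ Nₕx̄ₕ = 47552·114.3 + 26381·108.1 + 78774·141.7 + 83312·115.9 = 5435193.6 + 2851786.1 + 11162275.8 + 9655860.8 = 29105116.3.
Divide by N: 29105116.3 / 236019 = 123.3168... → 123.32.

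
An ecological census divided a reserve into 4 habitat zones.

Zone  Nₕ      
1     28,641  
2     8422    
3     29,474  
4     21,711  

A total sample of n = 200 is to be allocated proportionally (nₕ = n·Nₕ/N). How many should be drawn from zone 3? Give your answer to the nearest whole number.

67

Share of zone 3 = 29474/88248 = 0.33399.
Allocate 200 × 0.33399 = 66.798... → 67.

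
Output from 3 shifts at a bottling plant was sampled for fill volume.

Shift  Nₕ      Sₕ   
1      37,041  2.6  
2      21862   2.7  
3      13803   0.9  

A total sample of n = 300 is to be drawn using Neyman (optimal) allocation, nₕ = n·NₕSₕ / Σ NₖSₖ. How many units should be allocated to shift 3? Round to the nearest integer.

22

Σ NₕSₕ = 37041·2.6 + 21862·2.7 + 13803·0.9 = 167756.7.
Share for 3: 12422.7/167756.7 = 0.07405.
n_3 = 300 × 0.07405 = 22.216... → 22.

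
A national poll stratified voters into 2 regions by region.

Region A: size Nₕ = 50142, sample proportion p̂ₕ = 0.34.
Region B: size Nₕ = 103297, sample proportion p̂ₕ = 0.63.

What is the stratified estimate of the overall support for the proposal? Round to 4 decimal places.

0.5352

Wₕ = Nₕ/N with N = 153439: 0.3268, 0.6732.
p̂_st = 0.3268·0.34 + 0.6732·0.63 ≈ 0.535232... → 0.5352.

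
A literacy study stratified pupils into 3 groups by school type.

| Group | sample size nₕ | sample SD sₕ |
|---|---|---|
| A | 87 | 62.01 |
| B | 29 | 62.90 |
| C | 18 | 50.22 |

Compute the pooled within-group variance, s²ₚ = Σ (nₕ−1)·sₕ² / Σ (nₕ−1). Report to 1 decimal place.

Degrees of freedom: 86 + 28 + 17 = 131.
Σ(nₕ−1)sₕ² = 86·3845.2401 + 28·3956.41 + 17·2522.0484 = 484344.9514.
s²ₚ = 484344.9514 / 131 = 3697.290... → 3697.3.

3697.3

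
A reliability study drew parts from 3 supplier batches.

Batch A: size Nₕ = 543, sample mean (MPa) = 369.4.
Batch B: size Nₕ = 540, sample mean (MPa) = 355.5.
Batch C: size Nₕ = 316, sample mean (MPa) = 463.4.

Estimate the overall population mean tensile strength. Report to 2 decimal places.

N = 543 + 540 + 316 = 1399.
Weight each subgroup mean by Nₕ/N and sum.
Σ Nₕx̄ₕ = 543·369.4 + 540·355.5 + 316·463.4 = 200584.2 + 191970 + 146434.4 = 538988.6.
Divide by N: 538988.6 / 1399 = 385.2670... → 385.27.

385.27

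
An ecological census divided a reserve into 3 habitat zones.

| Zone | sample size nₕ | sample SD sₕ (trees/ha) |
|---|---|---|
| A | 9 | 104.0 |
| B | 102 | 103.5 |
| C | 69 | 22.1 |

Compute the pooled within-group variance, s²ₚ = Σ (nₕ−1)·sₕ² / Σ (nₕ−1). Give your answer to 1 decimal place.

6789.1

A: (9−1)·104.0² = 8·10816 = 86528
B: (102−1)·103.5² = 101·10712.25 = 1081937.25
C: (69−1)·22.1² = 68·488.41 = 33211.88
Numerator = 1201677.13; denominator = Σ(nₕ−1) = 177.
s²ₚ = 1201677.13/177 = 6789.136... → 6789.1.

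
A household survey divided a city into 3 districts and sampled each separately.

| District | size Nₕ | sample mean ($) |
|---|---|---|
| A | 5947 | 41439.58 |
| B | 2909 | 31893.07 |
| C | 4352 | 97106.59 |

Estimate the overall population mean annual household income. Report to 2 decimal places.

N = 5947 + 2909 + 4352 = 13208.
The stratified mean weights each stratum mean by its population share Nₕ/N.
Σ Nₕx̄ₕ = 5947·41439.58 + 2909·31893.07 + 4352·97106.59 = 246441182.26 + 92776940.63 + 422607879.68 = 761826002.57.
Divide by N: 761826002.57 / 13208 = 57679.1341... → 57679.13.

57679.13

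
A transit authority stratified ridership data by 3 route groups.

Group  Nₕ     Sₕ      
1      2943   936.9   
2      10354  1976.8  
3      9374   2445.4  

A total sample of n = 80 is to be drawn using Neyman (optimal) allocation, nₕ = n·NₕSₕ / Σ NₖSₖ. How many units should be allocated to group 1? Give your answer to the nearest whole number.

5

1: NₕSₕ = 2943·936.9 = 2757296.7
2: NₕSₕ = 10354·1976.8 = 20467787.2
3: NₕSₕ = 9374·2445.4 = 22923179.6
Σ NₕSₕ = 46148263.5.
n_1 = 80·2757296.7/46148263.5 = 4.780... → 5.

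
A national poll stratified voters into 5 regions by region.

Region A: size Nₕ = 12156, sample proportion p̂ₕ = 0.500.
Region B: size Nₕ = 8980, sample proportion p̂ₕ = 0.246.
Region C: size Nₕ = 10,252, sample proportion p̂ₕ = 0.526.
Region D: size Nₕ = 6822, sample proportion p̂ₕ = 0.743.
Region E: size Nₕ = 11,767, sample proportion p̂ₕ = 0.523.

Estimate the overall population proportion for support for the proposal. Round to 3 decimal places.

N = 12156 + 8980 + 10252 + 6822 + 11767 = 49977.
Overall proportion = Σ (Nₕ/N)·p̂ₕ.
Σ Nₕp̂ₕ = 6078 + 2209.08 + 5392.552 + 5068.746 + 6154.141 = 24902.519.
24902.519 / 49977 = 0.49828... → 0.498.

0.498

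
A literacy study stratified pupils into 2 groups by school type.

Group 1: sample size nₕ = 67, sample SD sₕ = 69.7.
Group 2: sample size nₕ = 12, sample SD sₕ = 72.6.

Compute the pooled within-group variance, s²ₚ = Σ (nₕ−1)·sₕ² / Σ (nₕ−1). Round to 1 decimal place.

4917.0

1: (67−1)·69.7² = 66·4858.09 = 320633.94
2: (12−1)·72.6² = 11·5270.76 = 57978.36
Numerator = 378612.3; denominator = Σ(nₕ−1) = 77.
s²ₚ = 378612.3/77 = 4917.043... → 4917.0.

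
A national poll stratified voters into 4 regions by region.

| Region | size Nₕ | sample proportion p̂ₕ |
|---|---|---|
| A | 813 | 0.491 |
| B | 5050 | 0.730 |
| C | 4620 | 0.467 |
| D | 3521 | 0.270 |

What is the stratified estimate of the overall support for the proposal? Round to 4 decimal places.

N = 813 + 5050 + 4620 + 3521 = 14004.
Overall proportion = Σ (Nₕ/N)·p̂ₕ.
Σ Nₕp̂ₕ = 399.183 + 3686.5 + 2157.54 + 950.67 = 7193.893.
7193.893 / 14004 = 0.513703... → 0.5137.

0.5137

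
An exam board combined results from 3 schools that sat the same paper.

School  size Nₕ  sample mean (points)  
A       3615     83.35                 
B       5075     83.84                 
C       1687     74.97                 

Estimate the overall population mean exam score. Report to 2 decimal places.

N = 3615 + 5075 + 1687 = 10377.
The stratified mean weights each stratum mean by its population share Nₕ/N.
Σ Nₕx̄ₕ = 3615·83.35 + 5075·83.84 + 1687·74.97 = 301310.25 + 425488 + 126474.39 = 853272.64.
Divide by N: 853272.64 / 10377 = 82.2273... → 82.23.

82.23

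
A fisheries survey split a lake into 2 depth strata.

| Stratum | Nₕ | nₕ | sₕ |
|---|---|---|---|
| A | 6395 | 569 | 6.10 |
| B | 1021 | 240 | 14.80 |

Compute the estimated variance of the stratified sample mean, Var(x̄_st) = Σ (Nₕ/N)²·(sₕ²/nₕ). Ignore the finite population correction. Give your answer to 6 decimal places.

0.065927

N = 7416. Term for each stratum: Wₕ²sₕ²/nₕ.
Var(x̄_st) = 0.048628297 + 0.017299129 = 0.065927426 → 0.065927.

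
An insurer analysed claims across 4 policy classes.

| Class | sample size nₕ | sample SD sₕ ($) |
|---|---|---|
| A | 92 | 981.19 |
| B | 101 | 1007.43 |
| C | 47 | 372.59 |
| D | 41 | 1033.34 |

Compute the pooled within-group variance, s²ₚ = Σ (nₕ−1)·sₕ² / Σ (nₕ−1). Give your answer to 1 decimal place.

859920.0

Degrees of freedom: 91 + 100 + 46 + 40 = 277.
Σ(nₕ−1)sₕ² = 91·962733.8161 + 100·1014915.2049 + 46·138823.3081 + 40·1067791.5556 = 238197832.1517.
s²ₚ = 238197832.1517 / 277 = 859919.972... → 859920.0.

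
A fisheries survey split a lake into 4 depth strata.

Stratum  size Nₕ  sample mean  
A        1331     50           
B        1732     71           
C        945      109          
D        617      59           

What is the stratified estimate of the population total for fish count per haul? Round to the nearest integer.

A: 1331·50 = 66550
B: 1732·71 = 122972
C: 945·109 = 103005
D: 617·59 = 36403
τ̂ = Σ Nₕx̄ₕ = 328930.

328930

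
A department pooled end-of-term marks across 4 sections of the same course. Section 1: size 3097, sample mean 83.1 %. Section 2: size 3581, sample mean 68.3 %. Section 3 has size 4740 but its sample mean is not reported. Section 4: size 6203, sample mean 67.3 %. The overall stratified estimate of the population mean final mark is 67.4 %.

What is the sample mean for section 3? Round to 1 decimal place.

Σ Nₕx̄ₕ = N·μ, so 4740·x̄_3 = 17621·67.4 − (3097·83.1 + 3581·68.3 + 6203·67.3).
= 1187655.4 − 919404.9 = 268250.5.
x̄_3 = 268250.5 / 4740 = 56.593... → 56.6.

56.6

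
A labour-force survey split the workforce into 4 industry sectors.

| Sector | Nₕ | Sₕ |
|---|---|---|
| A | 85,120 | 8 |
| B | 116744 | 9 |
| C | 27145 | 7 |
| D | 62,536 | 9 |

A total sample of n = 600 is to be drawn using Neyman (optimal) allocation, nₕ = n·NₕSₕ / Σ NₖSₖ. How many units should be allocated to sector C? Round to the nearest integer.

A: NₕSₕ = 85120·8 = 680960
B: NₕSₕ = 116744·9 = 1050696
C: NₕSₕ = 27145·7 = 190015
D: NₕSₕ = 62536·9 = 562824
Σ NₕSₕ = 2484495.
n_C = 600·190015/2484495 = 45.888... → 46.

46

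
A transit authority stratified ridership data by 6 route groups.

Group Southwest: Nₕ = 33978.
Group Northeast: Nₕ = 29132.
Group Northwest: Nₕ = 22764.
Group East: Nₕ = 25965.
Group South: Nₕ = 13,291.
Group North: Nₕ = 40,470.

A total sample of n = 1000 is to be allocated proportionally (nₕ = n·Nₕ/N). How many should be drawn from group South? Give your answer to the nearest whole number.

80

N = 33978 + 29132 + 22764 + 25965 + 13291 + 40470 = 165600.
n_South = 1000·13291/165600 = 80.260... → 80.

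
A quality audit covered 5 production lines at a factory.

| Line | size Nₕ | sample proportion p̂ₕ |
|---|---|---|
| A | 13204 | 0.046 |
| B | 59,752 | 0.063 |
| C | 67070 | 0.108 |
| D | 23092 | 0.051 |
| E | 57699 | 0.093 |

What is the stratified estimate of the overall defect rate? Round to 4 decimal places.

0.0822

N = 13204 + 59752 + 67070 + 23092 + 57699 = 220817.
Overall proportion = Σ (Nₕ/N)·p̂ₕ.
Σ Nₕp̂ₕ = 607.384 + 3764.376 + 7243.56 + 1177.692 + 5366.007 = 18159.019.
18159.019 / 220817 = 0.082236... → 0.0822.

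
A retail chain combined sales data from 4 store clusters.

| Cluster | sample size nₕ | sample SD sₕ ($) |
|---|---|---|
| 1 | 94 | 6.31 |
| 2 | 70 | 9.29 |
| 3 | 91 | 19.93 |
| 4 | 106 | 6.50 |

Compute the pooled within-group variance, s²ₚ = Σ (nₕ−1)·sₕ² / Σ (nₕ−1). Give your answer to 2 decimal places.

Degrees of freedom: 93 + 69 + 90 + 105 = 357.
Σ(nₕ−1)sₕ² = 93·39.8161 + 69·86.3041 + 90·397.2049 + 105·42.25 = 49842.5712.
s²ₚ = 49842.5712 / 357 = 139.6150... → 139.62.

139.62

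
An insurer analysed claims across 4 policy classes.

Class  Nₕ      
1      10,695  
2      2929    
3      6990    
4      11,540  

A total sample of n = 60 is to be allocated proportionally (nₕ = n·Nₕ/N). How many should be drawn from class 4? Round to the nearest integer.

Share of class 4 = 11540/32154 = 0.35890.
Allocate 60 × 0.35890 = 21.534... → 22.

22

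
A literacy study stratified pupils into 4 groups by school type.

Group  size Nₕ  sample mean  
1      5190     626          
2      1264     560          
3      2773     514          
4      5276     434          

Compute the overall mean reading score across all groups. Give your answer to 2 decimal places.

N = 14503; weights Wₕ = Nₕ/N = (0.3579, 0.0872, 0.1912, 0.3638).
x̄_st = Σ Wₕ·x̄ₕ = 0.3579·626 + 0.0872·560 + 0.1912·514 + 0.3638·434 ≈ 528.9861...
→ 528.99.

528.99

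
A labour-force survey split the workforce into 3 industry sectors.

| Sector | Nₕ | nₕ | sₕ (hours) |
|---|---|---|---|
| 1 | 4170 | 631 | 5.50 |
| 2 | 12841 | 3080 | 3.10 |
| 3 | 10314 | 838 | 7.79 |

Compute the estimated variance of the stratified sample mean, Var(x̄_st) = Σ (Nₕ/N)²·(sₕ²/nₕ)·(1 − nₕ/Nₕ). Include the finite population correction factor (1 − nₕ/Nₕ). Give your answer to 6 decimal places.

0.010950

N = 27325. Term for each stratum: Wₕ²sₕ²/nₕ·(1−nₕ/Nₕ).
Var(x̄_st) = 0.000947529 + 0.000523776 + 0.009479005 = 0.010950309 → 0.010950.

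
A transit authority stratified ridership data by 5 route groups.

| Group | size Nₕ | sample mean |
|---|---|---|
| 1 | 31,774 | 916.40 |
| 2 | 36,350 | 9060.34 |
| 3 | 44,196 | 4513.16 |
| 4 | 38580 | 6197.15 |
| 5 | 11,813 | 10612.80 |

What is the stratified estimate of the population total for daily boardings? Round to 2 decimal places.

922379725.36

Estimate total by summing Nₕ·x̄ₕ over strata.
31774·916.40 + 36350·9060.34 + 44196·4513.16 + 38580·6197.15 + 11813·10612.80 = 29117693.6 + 329343359 + 199463619.36 + 239086047 + 125369006.4 = 922379725.36.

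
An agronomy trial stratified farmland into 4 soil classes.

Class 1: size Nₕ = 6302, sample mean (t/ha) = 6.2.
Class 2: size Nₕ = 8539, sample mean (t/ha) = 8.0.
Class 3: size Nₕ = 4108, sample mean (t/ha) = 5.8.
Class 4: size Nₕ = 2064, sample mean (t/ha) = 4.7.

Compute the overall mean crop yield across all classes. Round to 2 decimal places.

6.71

N = 6302 + 8539 + 4108 + 2064 = 21013.
Overall mean = Σ (Nₕ/N)·x̄ₕ — weight by population share, not a simple average.
Σ Nₕx̄ₕ = 6302·6.2 + 8539·8.0 + 4108·5.8 + 2064·4.7 = 39072.4 + 68312 + 23826.4 + 9700.8 = 140911.6.
Divide by N: 140911.6 / 21013 = 6.7059... → 6.71.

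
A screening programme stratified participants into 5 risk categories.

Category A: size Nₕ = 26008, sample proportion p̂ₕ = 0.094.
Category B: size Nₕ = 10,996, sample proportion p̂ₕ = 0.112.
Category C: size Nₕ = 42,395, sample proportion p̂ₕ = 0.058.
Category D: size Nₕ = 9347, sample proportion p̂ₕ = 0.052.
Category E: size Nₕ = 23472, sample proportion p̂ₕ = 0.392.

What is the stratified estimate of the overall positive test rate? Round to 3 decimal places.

Wₕ = Nₕ/N with N = 112218: 0.2318, 0.0980, 0.3778, 0.0833, 0.2092.
p̂_st = 0.2318·0.094 + 0.0980·0.112 + 0.3778·0.058 + 0.0833·0.052 + 0.2092·0.392 ≈ 0.14100... → 0.141.

0.141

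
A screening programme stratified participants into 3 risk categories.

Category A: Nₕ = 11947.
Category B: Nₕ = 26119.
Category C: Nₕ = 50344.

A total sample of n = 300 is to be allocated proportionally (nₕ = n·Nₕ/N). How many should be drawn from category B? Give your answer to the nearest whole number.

89

Share of category B = 26119/88410 = 0.29543.
Allocate 300 × 0.29543 = 88.629... → 89.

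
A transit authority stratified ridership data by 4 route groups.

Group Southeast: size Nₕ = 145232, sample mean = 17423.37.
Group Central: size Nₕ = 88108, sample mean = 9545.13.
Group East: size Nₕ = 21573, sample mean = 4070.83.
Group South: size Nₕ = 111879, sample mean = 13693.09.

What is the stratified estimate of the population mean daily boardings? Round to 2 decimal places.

N = 366792; weights Wₕ = Nₕ/N = (0.3960, 0.2402, 0.0588, 0.3050).
x̄_st = Σ Wₕ·x̄ₕ = 0.3960·17423.37 + 0.2402·9545.13 + 0.0588·4070.83 + 0.3050·13693.09 ≈ 13607.7734...
→ 13607.77.

13607.77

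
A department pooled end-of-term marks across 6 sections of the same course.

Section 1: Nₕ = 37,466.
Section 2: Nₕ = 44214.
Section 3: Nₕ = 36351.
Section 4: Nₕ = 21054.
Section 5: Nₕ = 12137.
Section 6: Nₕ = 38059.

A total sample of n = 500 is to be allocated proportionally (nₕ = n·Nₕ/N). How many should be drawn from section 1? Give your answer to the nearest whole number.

99

Share of section 1 = 37466/189281 = 0.19794.
Allocate 500 × 0.19794 = 98.969... → 99.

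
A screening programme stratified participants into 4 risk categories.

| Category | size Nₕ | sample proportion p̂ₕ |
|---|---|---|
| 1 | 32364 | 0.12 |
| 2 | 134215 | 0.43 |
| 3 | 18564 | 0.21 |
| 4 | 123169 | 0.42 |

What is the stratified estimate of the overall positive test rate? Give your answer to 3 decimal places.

Wₕ = Nₕ/N with N = 308312: 0.1050, 0.4353, 0.0602, 0.3995.
p̂_st = 0.1050·0.12 + 0.4353·0.43 + 0.0602·0.21 + 0.3995·0.42 ≈ 0.38022... → 0.380.

0.380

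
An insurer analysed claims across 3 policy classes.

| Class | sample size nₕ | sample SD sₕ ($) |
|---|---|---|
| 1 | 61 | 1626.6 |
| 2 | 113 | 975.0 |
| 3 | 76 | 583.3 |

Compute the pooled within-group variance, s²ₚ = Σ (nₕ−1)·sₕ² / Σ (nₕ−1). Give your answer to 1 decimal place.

1: (61−1)·1626.6² = 60·2645827.56 = 158749653.6
2: (113−1)·975.0² = 112·950625 = 106470000
3: (76−1)·583.3² = 75·340238.89 = 25517916.75
Numerator = 290737570.35; denominator = Σ(nₕ−1) = 247.
s²ₚ = 290737570.35/247 = 1177075.184... → 1177075.2.

1177075.2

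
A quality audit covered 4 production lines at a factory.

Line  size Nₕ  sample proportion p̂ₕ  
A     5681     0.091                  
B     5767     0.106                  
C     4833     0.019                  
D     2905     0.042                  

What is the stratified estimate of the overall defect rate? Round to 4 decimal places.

Wₕ = Nₕ/N with N = 19186: 0.2961, 0.3006, 0.2519, 0.1514.
p̂_st = 0.2961·0.091 + 0.3006·0.106 + 0.2519·0.019 + 0.1514·0.042 ≈ 0.069953... → 0.0700.

0.0700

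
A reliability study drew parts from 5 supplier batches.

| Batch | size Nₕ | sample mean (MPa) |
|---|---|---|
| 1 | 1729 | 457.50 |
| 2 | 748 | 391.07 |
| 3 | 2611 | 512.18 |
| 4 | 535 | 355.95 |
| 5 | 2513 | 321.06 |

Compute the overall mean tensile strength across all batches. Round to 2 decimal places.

N = 1729 + 748 + 2611 + 535 + 2513 = 8136.
The stratified mean weights each stratum mean by its population share Nₕ/N.
Σ Nₕx̄ₕ = 1729·457.50 + 748·391.07 + 2611·512.18 + 535·355.95 + 2513·321.06 = 791017.5 + 292520.36 + 1337301.98 + 190433.25 + 806823.78 = 3418096.87.
Divide by N: 3418096.87 / 8136 = 420.1201... → 420.12.

420.12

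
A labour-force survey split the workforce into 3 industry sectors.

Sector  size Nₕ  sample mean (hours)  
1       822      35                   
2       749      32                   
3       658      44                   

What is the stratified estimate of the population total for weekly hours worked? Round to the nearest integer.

81690

1: 822·35 = 28770
2: 749·32 = 23968
3: 658·44 = 28952
τ̂ = Σ Nₕx̄ₕ = 81690.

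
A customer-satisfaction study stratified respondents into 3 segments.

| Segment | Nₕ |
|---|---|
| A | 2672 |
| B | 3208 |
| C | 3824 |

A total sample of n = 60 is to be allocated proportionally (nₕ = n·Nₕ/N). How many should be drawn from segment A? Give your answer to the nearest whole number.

Share of segment A = 2672/9704 = 0.27535.
Allocate 60 × 0.27535 = 16.521... → 17.

17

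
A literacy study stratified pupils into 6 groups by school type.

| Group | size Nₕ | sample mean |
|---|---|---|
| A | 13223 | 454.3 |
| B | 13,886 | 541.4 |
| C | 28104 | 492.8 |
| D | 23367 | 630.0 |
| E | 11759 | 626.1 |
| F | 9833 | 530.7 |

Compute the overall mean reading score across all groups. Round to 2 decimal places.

N = 100172; weights Wₕ = Nₕ/N = (0.1320, 0.1386, 0.2806, 0.2333, 0.1174, 0.0982).
x̄_st = Σ Wₕ·x̄ₕ = 0.1320·454.3 + 0.1386·541.4 + 0.2806·492.8 + 0.2333·630.0 + 0.1174·626.1 + 0.0982·530.7 ≈ 545.8275...
→ 545.83.

545.83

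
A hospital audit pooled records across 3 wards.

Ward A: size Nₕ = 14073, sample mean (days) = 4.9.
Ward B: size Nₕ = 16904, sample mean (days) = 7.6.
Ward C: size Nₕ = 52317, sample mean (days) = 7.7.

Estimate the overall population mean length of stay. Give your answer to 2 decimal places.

N = 83294; weights Wₕ = Nₕ/N = (0.1690, 0.2029, 0.6281).
x̄_st = Σ Wₕ·x̄ₕ = 0.1690·4.9 + 0.2029·7.6 + 0.6281·7.7 ≈ 7.2066...
→ 7.21.

7.21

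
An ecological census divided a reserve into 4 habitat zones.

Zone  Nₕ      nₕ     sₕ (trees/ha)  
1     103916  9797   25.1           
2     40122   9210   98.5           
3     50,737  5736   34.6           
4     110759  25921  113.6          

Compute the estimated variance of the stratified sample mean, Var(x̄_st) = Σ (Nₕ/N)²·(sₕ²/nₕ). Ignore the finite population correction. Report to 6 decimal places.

0.096785

N = 305534; Wₕ = Nₕ/N.
zone 1: (103916/305534)²·25.1²/9797 = 0.007438752
zone 2: (40122/305534)²·98.5²/9210 = 0.018165982
zone 3: (50737/305534)²·34.6²/5736 = 0.005755374
zone 4: (110759/305534)²·113.6²/25921 = 0.065425021
Sum = 0.096785129 → 0.096785.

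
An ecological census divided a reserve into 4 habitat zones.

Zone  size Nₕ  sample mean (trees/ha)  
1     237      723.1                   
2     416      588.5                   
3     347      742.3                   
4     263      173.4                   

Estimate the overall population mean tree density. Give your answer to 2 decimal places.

N = 237 + 416 + 347 + 263 = 1263.
The stratified mean weights each stratum mean by its population share Nₕ/N.
Σ Nₕx̄ₕ = 237·723.1 + 416·588.5 + 347·742.3 + 263·173.4 = 171374.7 + 244816 + 257578.1 + 45604.2 = 719373.
Divide by N: 719373 / 1263 = 569.5748... → 569.57.

569.57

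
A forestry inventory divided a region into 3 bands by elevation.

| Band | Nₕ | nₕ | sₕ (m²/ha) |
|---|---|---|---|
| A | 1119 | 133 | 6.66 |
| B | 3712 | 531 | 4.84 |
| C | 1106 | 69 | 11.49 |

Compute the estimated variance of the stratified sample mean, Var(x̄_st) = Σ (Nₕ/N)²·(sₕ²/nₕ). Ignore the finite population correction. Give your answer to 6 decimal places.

N = 5937. Term for each stratum: Wₕ²sₕ²/nₕ.
Var(x̄_st) = 0.011847396 + 0.017245589 + 0.066399854 = 0.095492839 → 0.095493.

0.095493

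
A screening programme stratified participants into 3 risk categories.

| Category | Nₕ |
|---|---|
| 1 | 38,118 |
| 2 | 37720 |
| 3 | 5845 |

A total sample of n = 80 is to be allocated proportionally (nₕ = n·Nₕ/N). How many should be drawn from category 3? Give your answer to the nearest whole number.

6

N = 38118 + 37720 + 5845 = 81683.
n_3 = 80·5845/81683 = 5.725... → 6.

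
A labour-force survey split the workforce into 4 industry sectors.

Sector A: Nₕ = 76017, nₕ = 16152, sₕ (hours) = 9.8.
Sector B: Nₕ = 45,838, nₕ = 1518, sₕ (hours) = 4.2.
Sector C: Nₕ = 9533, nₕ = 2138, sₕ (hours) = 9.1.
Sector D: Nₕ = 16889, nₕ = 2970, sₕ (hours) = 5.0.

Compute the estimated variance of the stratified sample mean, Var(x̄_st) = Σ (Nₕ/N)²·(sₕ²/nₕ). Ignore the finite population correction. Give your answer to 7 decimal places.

N = 148277; Wₕ = Nₕ/N.
sector A: (76017/148277)²·9.8²/16152 = 0.0015627867
sector B: (45838/148277)²·4.2²/1518 = 0.0011105306
sector C: (9533/148277)²·9.1²/2138 = 0.0001600983
sector D: (16889/148277)²·5.0²/2970 = 0.0001092053
Sum = 0.0029426210 → 0.0029426.

0.0029426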